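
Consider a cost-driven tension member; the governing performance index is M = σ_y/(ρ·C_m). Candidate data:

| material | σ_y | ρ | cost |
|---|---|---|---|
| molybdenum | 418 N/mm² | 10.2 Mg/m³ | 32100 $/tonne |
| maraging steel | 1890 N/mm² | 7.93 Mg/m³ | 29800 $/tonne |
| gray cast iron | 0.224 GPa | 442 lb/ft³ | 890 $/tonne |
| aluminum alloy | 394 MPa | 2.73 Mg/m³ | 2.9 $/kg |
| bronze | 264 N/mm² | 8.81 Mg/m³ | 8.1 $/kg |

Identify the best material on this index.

aluminum alloy

After converting to SI:
  molybdenum: σ_y = 418.0 MPa, ρ = 10200 kg/m³, cost = 32.10 $/kg
  maraging steel: σ_y = 1890 MPa, ρ = 7930 kg/m³, cost = 29.80 $/kg
  gray cast iron: σ_y = 224.0 MPa, ρ = 7080 kg/m³, cost = 0.8900 $/kg
  aluminum alloy: σ_y = 394.0 MPa, ρ = 2730 kg/m³, cost = 2.900 $/kg
  bronze: σ_y = 264.0 MPa, ρ = 8810 kg/m³, cost = 8.100 $/kg
  aluminum alloy: M = 49.8 kN·m per $
  gray cast iron: M = 35.5 kN·m per $
  maraging steel: M = 8.00 kN·m per $
  bronze: M = 3.70 kN·m per $
  molybdenum: M = 1.28 kN·m per $
Aluminum alloy ranks first.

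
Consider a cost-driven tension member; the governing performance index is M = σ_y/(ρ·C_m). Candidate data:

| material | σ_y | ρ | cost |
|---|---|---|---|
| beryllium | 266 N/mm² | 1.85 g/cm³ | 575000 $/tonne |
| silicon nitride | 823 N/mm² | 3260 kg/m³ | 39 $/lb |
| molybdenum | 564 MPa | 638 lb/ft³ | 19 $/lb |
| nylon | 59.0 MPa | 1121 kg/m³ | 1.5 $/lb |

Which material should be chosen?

Putting every candidate on a common basis:
  beryllium: σ_y = 266.0 MPa, ρ = 1850 kg/m³, cost = 575.0 $/kg
  silicon nitride: σ_y = 823.0 MPa, ρ = 3260 kg/m³, cost = 85.98 $/kg
  molybdenum: σ_y = 564.0 MPa, ρ = 10220 kg/m³, cost = 41.89 $/kg
  nylon: σ_y = 59.00 MPa, ρ = 1121 kg/m³, cost = 3.307 $/kg
  nylon: M = 15.9 kN·m per $
  silicon nitride: M = 2.94 kN·m per $
  molybdenum: M = 1.32 kN·m per $
  beryllium: M = 0.250 kN·m per $
Nylon ranks first.

nylon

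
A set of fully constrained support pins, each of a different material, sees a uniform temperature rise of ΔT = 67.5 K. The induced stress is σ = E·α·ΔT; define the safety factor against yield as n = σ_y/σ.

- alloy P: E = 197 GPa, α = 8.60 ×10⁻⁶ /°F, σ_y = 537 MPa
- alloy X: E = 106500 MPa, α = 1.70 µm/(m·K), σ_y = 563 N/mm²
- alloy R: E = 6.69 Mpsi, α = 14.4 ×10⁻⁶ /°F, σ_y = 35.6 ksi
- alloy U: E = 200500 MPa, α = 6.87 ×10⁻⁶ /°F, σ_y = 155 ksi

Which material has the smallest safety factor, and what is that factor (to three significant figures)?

alloy P, n = 2.61

In consistent units (E in GPa, α in ×10⁻⁶/K, σ_y in MPa):
  alloy P: E = 197.0, α = 15.5, σ_y = 537.0 → σ = 206 MPa, n = 2.61
  alloy X: E = 106.5, α = 1.70, σ_y = 563.0 → σ = 12.2 MPa, n = 46.1
  alloy R: E = 46.13, α = 25.9, σ_y = 245.5 → σ = 80.7 MPa, n = 3.04
  alloy U: E = 200.5, α = 12.4, σ_y = 1069 → σ = 167 MPa, n = 6.39
The minimum is alloy P at n = 2.61.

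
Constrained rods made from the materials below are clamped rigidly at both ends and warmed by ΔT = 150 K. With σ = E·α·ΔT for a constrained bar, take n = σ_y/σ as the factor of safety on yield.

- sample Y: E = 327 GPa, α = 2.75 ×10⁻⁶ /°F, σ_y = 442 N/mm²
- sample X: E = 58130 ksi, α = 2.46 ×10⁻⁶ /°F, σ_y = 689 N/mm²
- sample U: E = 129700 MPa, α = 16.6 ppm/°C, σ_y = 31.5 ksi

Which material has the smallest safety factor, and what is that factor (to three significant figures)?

Converting E to GPa, α to ×10⁻⁶/K, σ_y to MPa, then σ and n for each:
  sample Y: E = 327.0, α = 4.95, σ_y = 442.0 → σ = 243 MPa, n = 1.82
  sample X: E = 400.8, α = 4.43, σ_y = 689.0 → σ = 266 MPa, n = 2.59
  sample U: E = 129.7, α = 16.6, σ_y = 217.2 → σ = 323 MPa, n = 0.672
The minimum is sample U at n = 0.672.

sample U, n = 0.672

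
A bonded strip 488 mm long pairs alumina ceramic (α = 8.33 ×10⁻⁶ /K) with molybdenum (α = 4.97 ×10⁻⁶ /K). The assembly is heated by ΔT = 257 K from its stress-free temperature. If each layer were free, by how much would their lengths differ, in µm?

Δα = |8.33 − 4.97|×10⁻⁶/K = 3.36×10⁻⁶/K.
ΔL_mismatch = Δα·L·ΔT = 3.36×10⁻⁶ × 488.0 mm × 257.0 K = 421 µm.

421 µm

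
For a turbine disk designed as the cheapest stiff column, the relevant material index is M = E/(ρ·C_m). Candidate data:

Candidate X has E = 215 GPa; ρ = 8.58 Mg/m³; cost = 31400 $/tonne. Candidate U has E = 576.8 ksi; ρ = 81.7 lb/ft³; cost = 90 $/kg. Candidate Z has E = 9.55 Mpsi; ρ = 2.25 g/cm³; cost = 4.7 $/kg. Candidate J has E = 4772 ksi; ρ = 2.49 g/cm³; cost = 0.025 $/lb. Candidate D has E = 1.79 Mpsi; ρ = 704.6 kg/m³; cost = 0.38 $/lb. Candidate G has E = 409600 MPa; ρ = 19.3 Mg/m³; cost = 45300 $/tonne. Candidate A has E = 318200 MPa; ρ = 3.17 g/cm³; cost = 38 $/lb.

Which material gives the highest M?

Convert each candidate to consistent units, then evaluate M:
  candidate X: E = 215.0 GPa, ρ = 8580 kg/m³, cost = 31.40 $/kg
  candidate U: E = 3.977 GPa, ρ = 1309 kg/m³, cost = 90.00 $/kg
  candidate Z: E = 65.84 GPa, ρ = 2250 kg/m³, cost = 4.700 $/kg
  candidate J: E = 32.90 GPa, ρ = 2490 kg/m³, cost = 0.05511 $/kg
  candidate D: E = 12.34 GPa, ρ = 704.6 kg/m³, cost = 0.8377 $/kg
  candidate G: E = 409.6 GPa, ρ = 19300 kg/m³, cost = 45.30 $/kg
  candidate A: E = 318.2 GPa, ρ = 3170 kg/m³, cost = 83.77 $/kg
  candidate J: M = 240 MN·m per $
  candidate D: M = 20.9 MN·m per $
  candidate Z: M = 6.23 MN·m per $
  candidate A: M = 1.20 MN·m per $
  candidate X: M = 0.798 MN·m per $
  candidate G: M = 0.468 MN·m per $
  candidate U: M = 0.0338 MN·m per $
Candidate J has the largest M.

candidate J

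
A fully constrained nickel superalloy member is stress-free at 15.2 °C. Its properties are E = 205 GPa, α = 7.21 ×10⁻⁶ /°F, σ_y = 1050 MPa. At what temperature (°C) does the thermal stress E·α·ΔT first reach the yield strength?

410 °C

α = 7.21×10⁻⁶/°F × 9/5 = 13.0×10⁻⁶/K.
E·α·ΔT = 1050 MPa ⇒ ΔT = 1050 / (205.0×10³ × 13.0×10⁻⁶) = 394.7 K.
T = 15.2 + 394.7 = 409.9 °C.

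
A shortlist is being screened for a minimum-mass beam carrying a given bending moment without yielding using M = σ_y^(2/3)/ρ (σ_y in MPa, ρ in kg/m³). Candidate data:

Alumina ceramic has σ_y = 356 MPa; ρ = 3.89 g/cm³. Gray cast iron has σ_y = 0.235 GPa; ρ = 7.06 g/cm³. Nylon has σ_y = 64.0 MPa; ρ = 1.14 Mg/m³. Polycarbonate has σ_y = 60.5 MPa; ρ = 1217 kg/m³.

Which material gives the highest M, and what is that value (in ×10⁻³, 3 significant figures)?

nylon, M = 14.0×10⁻³

In SI units:
  alumina ceramic: σ_y = 356.0 MPa, ρ = 3890 kg/m³
  gray cast iron: σ_y = 235.0 MPa, ρ = 7060 kg/m³
  nylon: σ_y = 64.00 MPa, ρ = 1140 kg/m³
  polycarbonate: σ_y = 60.50 MPa, ρ = 1217 kg/m³
  nylon: M = 14.0×10⁻³
  alumina ceramic: M = 12.9×10⁻³
  polycarbonate: M = 12.7×10⁻³
  gray cast iron: M = 5.39×10⁻³
Nylon ranks first.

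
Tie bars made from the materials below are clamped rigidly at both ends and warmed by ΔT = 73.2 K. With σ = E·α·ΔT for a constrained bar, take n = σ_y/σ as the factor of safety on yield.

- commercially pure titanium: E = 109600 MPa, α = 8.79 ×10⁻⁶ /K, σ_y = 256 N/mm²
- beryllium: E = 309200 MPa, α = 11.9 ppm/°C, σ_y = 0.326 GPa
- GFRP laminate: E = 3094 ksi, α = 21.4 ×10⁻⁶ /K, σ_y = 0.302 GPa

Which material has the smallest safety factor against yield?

Converting E to GPa, α to ×10⁻⁶/K, σ_y to MPa, then σ and n for each:
  commercially pure titanium: E = 109.6, α = 8.79, σ_y = 256.0 → σ = 70.5 MPa, n = 3.63
  beryllium: E = 309.2, α = 11.9, σ_y = 326.0 → σ = 269 MPa, n = 1.21
  GFRP laminate: E = 21.33, α = 21.4, σ_y = 302.0 → σ = 33.4 MPa, n = 9.04
Beryllium has the lowest safety factor, n = 1.21.

beryllium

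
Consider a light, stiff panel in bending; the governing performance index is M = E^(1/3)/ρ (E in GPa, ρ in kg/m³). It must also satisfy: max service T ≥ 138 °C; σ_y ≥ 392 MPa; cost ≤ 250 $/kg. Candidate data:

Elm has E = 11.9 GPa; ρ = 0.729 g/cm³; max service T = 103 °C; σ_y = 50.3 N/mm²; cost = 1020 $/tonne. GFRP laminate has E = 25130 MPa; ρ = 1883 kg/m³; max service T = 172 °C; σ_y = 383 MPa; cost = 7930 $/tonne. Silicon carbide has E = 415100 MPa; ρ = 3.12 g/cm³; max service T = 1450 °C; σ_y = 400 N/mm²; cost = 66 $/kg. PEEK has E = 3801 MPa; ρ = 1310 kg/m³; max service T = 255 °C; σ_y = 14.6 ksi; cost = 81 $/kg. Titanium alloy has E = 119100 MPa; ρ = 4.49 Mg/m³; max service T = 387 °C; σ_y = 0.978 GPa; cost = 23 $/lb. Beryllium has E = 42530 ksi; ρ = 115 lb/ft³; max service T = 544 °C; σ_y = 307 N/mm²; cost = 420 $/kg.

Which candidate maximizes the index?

Screen on constraints: max service T ≥ 138 °C; σ_y ≥ 392 MPa; cost ≤ 250 $/kg. Survivors: silicon carbide, titanium alloy.
Putting every candidate on a common basis:
  silicon carbide: E = 415.1 GPa, ρ = 3120 kg/m³
  titanium alloy: E = 119.1 GPa, ρ = 4490 kg/m³
  silicon carbide: M = 2.39×10⁻³
  titanium alloy: M = 1.10×10⁻³
Highest index: silicon carbide.

silicon carbide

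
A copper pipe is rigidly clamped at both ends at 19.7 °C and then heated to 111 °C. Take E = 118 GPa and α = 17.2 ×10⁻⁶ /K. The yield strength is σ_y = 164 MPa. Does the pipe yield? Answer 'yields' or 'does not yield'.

yields

ΔT = 91.30 K. Constrained thermal stress σ = E·α·ΔT = 118.0×10³ MPa × 17.2×10⁻⁶ × 91.30 = 185 MPa (compressive).
Compare to σ_y = 164 MPa: σ ≥ σ_y, so it yields.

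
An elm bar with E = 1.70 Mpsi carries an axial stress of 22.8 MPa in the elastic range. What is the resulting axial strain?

1.95×10⁻³

E = 1.70 Mpsi = 11.72 GPa = 11720 MPa.
ε = σ/E = 22.8 / 11720 = 1.95×10⁻³.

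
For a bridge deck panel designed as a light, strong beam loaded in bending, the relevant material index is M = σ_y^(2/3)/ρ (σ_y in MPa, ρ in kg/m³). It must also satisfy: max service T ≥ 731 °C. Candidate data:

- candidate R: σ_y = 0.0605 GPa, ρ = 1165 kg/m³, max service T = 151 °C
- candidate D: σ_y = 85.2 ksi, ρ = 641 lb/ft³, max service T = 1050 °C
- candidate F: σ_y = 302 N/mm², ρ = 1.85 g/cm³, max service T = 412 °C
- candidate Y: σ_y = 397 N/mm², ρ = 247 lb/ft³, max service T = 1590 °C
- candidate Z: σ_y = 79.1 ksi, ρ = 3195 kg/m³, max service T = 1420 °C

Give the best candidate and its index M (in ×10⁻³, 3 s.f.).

Screen on constraints: max service T ≥ 731 °C. Survivors: candidate D, candidate Y, candidate Z.
After converting to SI:
  candidate D: σ_y = 587.4 MPa, ρ = 10270 kg/m³
  candidate Y: σ_y = 397.0 MPa, ρ = 3957 kg/m³
  candidate Z: σ_y = 545.4 MPa, ρ = 3195 kg/m³
  candidate Z: M = 20.9×10⁻³
  candidate Y: M = 13.7×10⁻³
  candidate D: M = 6.83×10⁻³
Candidate Z ranks first.

candidate Z, M = 20.9×10⁻³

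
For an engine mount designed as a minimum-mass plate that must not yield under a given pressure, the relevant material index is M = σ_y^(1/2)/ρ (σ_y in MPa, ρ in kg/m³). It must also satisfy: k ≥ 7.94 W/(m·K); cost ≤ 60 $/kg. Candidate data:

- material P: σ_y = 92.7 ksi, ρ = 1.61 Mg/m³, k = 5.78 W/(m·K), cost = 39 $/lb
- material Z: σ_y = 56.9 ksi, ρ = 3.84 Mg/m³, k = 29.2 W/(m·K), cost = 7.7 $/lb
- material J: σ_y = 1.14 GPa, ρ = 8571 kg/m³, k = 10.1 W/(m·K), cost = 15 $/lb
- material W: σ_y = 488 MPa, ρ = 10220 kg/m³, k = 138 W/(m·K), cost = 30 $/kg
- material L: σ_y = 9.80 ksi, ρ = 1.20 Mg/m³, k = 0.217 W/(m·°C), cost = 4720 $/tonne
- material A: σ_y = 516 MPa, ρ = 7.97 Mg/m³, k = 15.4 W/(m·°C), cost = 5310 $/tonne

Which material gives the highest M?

material Z

Screen on constraints: k ≥ 7.94 W/(m·K); cost ≤ 60 $/kg. Survivors: material Z, material J, material W, material A.
Putting every candidate on a common basis:
  material Z: σ_y = 392.3 MPa, ρ = 3840 kg/m³
  material J: σ_y = 1140 MPa, ρ = 8571 kg/m³
  material W: σ_y = 488.0 MPa, ρ = 10220 kg/m³
  material A: σ_y = 516.0 MPa, ρ = 7970 kg/m³
  material Z: M = 5.16×10⁻³
  material J: M = 3.94×10⁻³
  material A: M = 2.85×10⁻³
  material W: M = 2.16×10⁻³
The maximum is for material Z.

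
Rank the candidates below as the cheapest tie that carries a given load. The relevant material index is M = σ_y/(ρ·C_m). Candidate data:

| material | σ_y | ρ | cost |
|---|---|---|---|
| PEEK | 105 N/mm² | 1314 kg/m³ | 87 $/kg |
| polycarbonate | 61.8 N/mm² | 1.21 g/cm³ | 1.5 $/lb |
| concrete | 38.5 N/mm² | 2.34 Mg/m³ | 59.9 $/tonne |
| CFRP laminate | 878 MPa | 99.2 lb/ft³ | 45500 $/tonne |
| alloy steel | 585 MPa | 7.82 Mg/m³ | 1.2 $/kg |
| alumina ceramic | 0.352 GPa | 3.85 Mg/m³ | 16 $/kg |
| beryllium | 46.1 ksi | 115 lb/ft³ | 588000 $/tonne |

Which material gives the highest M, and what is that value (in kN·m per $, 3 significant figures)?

concrete, M = 275 kN·m per $

After converting to SI:
  PEEK: σ_y = 105.0 MPa, ρ = 1314 kg/m³, cost = 87.00 $/kg
  polycarbonate: σ_y = 61.80 MPa, ρ = 1210 kg/m³, cost = 3.307 $/kg
  concrete: σ_y = 38.50 MPa, ρ = 2340 kg/m³, cost = 0.05990 $/kg
  CFRP laminate: σ_y = 878.0 MPa, ρ = 1589 kg/m³, cost = 45.50 $/kg
  alloy steel: σ_y = 585.0 MPa, ρ = 7820 kg/m³, cost = 1.200 $/kg
  alumina ceramic: σ_y = 352.0 MPa, ρ = 3850 kg/m³, cost = 16.00 $/kg
  beryllium: σ_y = 317.8 MPa, ρ = 1842 kg/m³, cost = 588.0 $/kg
  concrete: M = 275 kN·m per $
  alloy steel: M = 62.3 kN·m per $
  polycarbonate: M = 15.4 kN·m per $
  CFRP laminate: M = 12.1 kN·m per $
  alumina ceramic: M = 5.71 kN·m per $
  PEEK: M = 0.918 kN·m per $
  beryllium: M = 0.293 kN·m per $
Concrete has the largest M.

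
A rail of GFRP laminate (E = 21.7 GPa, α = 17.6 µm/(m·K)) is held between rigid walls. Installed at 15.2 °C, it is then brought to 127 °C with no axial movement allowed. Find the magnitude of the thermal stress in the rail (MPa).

42.7 MPa

ΔT = 111.8 K. Constrained thermal stress σ = E·α·ΔT = 21.70×10³ MPa × 17.6×10⁻⁶ × 111.8 = 42.7 MPa (compressive).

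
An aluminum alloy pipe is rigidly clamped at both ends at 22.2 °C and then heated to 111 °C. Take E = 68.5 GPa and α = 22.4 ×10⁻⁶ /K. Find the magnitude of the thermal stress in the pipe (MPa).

ΔT = 88.80 K. Constrained thermal stress σ = E·α·ΔT = 68.50×10³ MPa × 22.4×10⁻⁶ × 88.80 = 136 MPa (compressive).

136 MPa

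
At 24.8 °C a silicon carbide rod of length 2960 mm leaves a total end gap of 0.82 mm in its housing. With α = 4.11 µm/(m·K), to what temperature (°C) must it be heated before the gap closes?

92.2 °C

α·L₀·ΔT = 0.82 mm ⇒ ΔT = 0.82 / (4.11×10⁻⁶ × 2960.0) = 67.40 K.
T = 24.8 + 67.40 = 92.20 °C.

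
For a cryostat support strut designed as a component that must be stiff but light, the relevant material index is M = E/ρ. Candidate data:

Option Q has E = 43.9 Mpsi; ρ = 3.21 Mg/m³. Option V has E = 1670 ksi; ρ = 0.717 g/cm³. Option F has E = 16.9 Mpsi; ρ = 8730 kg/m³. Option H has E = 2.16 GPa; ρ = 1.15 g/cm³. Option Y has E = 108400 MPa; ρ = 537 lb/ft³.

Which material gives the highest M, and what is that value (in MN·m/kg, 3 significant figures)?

In SI units:
  option Q: E = 302.7 GPa, ρ = 3210 kg/m³
  option V: E = 11.51 GPa, ρ = 717.0 kg/m³
  option F: E = 116.5 GPa, ρ = 8730 kg/m³
  option H: E = 2.160 GPa, ρ = 1150 kg/m³
  option Y: E = 108.4 GPa, ρ = 8602 kg/m³
  option Q: M = 94.3 MN·m/kg
  option V: M = 16.1 MN·m/kg
  option F: M = 13.3 MN·m/kg
  option Y: M = 12.6 MN·m/kg
  option H: M = 1.88 MN·m/kg
Highest index: option Q.

option Q, M = 94.3 MN·m/kg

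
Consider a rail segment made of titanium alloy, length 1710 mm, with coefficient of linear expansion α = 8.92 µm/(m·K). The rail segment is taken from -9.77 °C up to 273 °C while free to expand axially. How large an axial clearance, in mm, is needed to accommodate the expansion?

ΔT = 273 − (-9.77) = 282.8 K.
ΔL = α·L₀·ΔT = 8.92×10⁻⁶ × 1710 mm × 282.8 K = 4.31 mm.

4.31 mm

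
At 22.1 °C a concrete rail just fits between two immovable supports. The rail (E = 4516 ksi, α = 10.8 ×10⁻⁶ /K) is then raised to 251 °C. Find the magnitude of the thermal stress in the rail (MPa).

E = 4516 ksi = 31.14 GPa.
ΔT = 228.9 K. Constrained thermal stress σ = E·α·ΔT = 31.14×10³ MPa × 10.8×10⁻⁶ × 228.9 = 77.0 MPa (compressive).

77.0 MPa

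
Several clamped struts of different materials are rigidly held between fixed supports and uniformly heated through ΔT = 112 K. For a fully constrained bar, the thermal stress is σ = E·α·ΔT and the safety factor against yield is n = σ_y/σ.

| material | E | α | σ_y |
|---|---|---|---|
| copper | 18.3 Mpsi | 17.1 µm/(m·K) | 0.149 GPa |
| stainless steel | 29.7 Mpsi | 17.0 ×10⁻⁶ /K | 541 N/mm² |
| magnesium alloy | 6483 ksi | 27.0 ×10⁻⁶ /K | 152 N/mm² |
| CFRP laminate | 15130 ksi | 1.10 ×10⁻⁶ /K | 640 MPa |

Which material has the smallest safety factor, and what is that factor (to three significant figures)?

copper, n = 0.617

In consistent units (E in GPa, α in ×10⁻⁶/K, σ_y in MPa):
  copper: E = 126.2, α = 17.1, σ_y = 149.0 → σ = 242 MPa, n = 0.617
  stainless steel: E = 204.8, α = 17.0, σ_y = 541.0 → σ = 390 MPa, n = 1.39
  magnesium alloy: E = 44.70, α = 27.0, σ_y = 152.0 → σ = 135 MPa, n = 1.12
  CFRP laminate: E = 104.3, α = 1.10, σ_y = 640.0 → σ = 12.9 MPa, n = 49.8
Smallest n: copper with n = 0.617.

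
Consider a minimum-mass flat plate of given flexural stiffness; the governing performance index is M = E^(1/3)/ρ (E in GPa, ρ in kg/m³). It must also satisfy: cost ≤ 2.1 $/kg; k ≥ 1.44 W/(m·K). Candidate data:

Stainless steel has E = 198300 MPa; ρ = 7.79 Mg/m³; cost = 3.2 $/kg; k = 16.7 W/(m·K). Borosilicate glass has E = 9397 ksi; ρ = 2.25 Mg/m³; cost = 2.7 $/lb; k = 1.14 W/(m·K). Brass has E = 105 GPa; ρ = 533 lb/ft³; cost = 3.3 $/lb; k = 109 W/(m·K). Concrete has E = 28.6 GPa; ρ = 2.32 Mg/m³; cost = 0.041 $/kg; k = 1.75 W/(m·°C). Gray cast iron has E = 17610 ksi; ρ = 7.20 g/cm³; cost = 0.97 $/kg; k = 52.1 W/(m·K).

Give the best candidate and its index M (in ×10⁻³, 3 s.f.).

Screen on constraints: cost ≤ 2.1 $/kg; k ≥ 1.44 W/(m·K). Survivors: concrete, gray cast iron.
After converting to SI:
  concrete: E = 28.60 GPa, ρ = 2320 kg/m³
  gray cast iron: E = 121.4 GPa, ρ = 7200 kg/m³
  concrete: M = 1.32×10⁻³
  gray cast iron: M = 0.688×10⁻³
Concrete has the largest M.

concrete, M = 1.32×10⁻³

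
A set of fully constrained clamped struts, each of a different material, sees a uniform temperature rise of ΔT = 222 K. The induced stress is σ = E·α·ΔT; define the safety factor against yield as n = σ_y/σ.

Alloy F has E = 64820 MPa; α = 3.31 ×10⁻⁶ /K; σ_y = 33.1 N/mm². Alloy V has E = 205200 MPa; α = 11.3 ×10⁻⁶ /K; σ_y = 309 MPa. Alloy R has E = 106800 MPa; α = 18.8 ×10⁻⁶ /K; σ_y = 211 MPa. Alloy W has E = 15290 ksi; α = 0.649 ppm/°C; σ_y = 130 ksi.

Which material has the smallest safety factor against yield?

Per material, after unit conversion:
  alloy F: E = 64.82, α = 3.31, σ_y = 33.10 → σ = 47.6 MPa, n = 0.695
  alloy V: E = 205.2, α = 11.3, σ_y = 309.0 → σ = 515 MPa, n = 0.600
  alloy R: E = 106.8, α = 18.8, σ_y = 211.0 → σ = 446 MPa, n = 0.473
  alloy W: E = 105.4, α = 0.649, σ_y = 896.3 → σ = 15.2 MPa, n = 59.0
Alloy R has the lowest safety factor, n = 0.473.

alloy R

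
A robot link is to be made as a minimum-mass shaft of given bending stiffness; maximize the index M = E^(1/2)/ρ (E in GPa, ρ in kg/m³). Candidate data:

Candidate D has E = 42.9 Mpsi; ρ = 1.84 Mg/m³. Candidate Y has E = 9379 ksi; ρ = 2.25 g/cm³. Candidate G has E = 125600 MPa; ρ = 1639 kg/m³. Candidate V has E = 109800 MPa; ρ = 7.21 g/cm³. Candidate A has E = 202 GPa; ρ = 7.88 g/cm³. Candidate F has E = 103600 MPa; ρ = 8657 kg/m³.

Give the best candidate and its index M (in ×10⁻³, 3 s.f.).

Putting every candidate on a common basis:
  candidate D: E = 295.8 GPa, ρ = 1840 kg/m³
  candidate Y: E = 64.67 GPa, ρ = 2250 kg/m³
  candidate G: E = 125.6 GPa, ρ = 1639 kg/m³
  candidate V: E = 109.8 GPa, ρ = 7210 kg/m³
  candidate A: E = 202.0 GPa, ρ = 7880 kg/m³
  candidate F: E = 103.6 GPa, ρ = 8657 kg/m³
  candidate D: M = 9.35×10⁻³
  candidate G: M = 6.84×10⁻³
  candidate Y: M = 3.57×10⁻³
  candidate A: M = 1.80×10⁻³
  candidate V: M = 1.45×10⁻³
  candidate F: M = 1.18×10⁻³
Highest index: candidate D.

candidate D, M = 9.35×10⁻³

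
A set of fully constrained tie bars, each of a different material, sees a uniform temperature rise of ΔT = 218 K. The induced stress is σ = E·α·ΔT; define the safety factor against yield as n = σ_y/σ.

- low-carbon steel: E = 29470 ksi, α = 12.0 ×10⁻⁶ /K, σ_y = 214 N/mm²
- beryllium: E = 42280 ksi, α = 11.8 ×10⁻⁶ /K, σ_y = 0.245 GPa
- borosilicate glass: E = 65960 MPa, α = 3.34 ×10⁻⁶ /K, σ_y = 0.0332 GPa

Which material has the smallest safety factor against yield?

beryllium

Per material, after unit conversion:
  low-carbon steel: E = 203.2, α = 12.0, σ_y = 214.0 → σ = 532 MPa, n = 0.403
  beryllium: E = 291.5, α = 11.8, σ_y = 245.0 → σ = 750 MPa, n = 0.327
  borosilicate glass: E = 65.96, α = 3.34, σ_y = 33.20 → σ = 48.0 MPa, n = 0.691
Beryllium has the lowest safety factor, n = 0.327.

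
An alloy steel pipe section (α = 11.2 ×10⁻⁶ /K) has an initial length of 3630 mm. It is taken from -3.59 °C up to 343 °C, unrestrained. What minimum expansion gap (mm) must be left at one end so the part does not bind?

ΔT = 343 − (-3.59) = 346.6 K.
ΔL = α·L₀·ΔT = 11.2×10⁻⁶ × 3630 mm × 346.6 K = 14.1 mm.

14.1 mm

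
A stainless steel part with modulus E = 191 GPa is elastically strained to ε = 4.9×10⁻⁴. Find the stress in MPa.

σ = E·ε = 191000 MPa × 4.9×10⁻⁴ = 93.6 MPa.

93.6 MPa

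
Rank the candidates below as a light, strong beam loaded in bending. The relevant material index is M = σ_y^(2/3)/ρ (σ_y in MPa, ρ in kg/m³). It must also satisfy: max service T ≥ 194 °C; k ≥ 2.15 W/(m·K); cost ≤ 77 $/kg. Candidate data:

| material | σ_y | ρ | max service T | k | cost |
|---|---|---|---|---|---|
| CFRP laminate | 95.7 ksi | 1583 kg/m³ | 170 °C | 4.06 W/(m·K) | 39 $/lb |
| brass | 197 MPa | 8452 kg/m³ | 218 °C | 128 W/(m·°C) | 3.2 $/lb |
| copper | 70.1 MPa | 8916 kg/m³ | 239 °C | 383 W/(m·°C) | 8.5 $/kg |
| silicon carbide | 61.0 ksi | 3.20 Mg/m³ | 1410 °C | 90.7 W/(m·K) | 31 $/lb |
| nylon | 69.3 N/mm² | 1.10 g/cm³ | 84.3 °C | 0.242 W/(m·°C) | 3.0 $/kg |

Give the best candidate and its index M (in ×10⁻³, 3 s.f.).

Screen on constraints: max service T ≥ 194 °C; k ≥ 2.15 W/(m·K); cost ≤ 77 $/kg. Survivors: brass, copper, silicon carbide.
After converting to SI:
  brass: σ_y = 197.0 MPa, ρ = 8452 kg/m³
  copper: σ_y = 70.10 MPa, ρ = 8916 kg/m³
  silicon carbide: σ_y = 420.6 MPa, ρ = 3200 kg/m³
  silicon carbide: M = 17.5×10⁻³
  brass: M = 4.01×10⁻³
  copper: M = 1.91×10⁻³
Highest index: silicon carbide.

silicon carbide, M = 17.5×10⁻³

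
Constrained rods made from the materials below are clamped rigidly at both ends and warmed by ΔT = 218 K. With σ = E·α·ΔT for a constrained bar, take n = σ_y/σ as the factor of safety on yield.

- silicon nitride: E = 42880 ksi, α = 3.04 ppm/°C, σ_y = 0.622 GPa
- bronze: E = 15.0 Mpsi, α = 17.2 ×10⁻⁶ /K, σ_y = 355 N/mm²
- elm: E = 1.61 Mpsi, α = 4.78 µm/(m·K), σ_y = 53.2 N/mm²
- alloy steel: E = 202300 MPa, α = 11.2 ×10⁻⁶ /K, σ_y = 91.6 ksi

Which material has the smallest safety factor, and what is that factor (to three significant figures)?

With everything in SI (GPa, ×10⁻⁶/K, MPa):
  silicon nitride: E = 295.6, α = 3.04, σ_y = 622.0 → σ = 196 MPa, n = 3.17
  bronze: E = 103.4, α = 17.2, σ_y = 355.0 → σ = 388 MPa, n = 0.915
  elm: E = 11.10, α = 4.78, σ_y = 53.20 → σ = 11.6 MPa, n = 4.60
  alloy steel: E = 202.3, α = 11.2, σ_y = 631.6 → σ = 494 MPa, n = 1.28
Smallest n: bronze with n = 0.915.

bronze, n = 0.915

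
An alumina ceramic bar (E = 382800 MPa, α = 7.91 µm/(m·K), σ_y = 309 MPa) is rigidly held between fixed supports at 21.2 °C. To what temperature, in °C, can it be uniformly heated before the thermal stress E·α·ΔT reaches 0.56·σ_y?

E = 382800 MPa = 382.8 GPa.
E·α·ΔT = 173.0 MPa ⇒ ΔT = 173.0 / (382.8×10³ × 7.91×10⁻⁶) = 57.15 K.
T = 21.2 + 57.15 = 78.35 °C.

78.3 °C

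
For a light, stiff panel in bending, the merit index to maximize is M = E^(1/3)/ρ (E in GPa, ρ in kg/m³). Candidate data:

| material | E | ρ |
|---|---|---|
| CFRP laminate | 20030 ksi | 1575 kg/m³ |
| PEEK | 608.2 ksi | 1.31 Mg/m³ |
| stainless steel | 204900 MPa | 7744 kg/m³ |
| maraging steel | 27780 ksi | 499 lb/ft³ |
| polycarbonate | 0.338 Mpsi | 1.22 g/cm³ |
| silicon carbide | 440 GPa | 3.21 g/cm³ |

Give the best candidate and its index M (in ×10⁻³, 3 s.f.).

Putting every candidate on a common basis:
  CFRP laminate: E = 138.1 GPa, ρ = 1575 kg/m³
  PEEK: E = 4.193 GPa, ρ = 1310 kg/m³
  stainless steel: E = 204.9 GPa, ρ = 7744 kg/m³
  maraging steel: E = 191.5 GPa, ρ = 7993 kg/m³
  polycarbonate: E = 2.330 GPa, ρ = 1220 kg/m³
  silicon carbide: E = 440.0 GPa, ρ = 3210 kg/m³
  CFRP laminate: M = 3.28×10⁻³
  silicon carbide: M = 2.37×10⁻³
  PEEK: M = 1.23×10⁻³
  polycarbonate: M = 1.09×10⁻³
  stainless steel: M = 0.761×10⁻³
  maraging steel: M = 0.721×10⁻³
The maximum is for CFRP laminate.

CFRP laminate, M = 3.28×10⁻³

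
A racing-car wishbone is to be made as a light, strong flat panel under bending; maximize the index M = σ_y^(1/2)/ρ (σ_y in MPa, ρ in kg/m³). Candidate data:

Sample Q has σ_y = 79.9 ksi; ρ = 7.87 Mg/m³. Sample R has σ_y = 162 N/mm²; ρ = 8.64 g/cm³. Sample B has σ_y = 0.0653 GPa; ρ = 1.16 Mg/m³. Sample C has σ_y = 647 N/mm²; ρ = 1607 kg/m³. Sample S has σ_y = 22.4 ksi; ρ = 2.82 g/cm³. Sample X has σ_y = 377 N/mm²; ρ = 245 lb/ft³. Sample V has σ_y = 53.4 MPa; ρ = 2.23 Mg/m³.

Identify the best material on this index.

In SI units:
  sample Q: σ_y = 550.9 MPa, ρ = 7870 kg/m³
  sample R: σ_y = 162.0 MPa, ρ = 8640 kg/m³
  sample B: σ_y = 65.30 MPa, ρ = 1160 kg/m³
  sample C: σ_y = 647.0 MPa, ρ = 1607 kg/m³
  sample S: σ_y = 154.4 MPa, ρ = 2820 kg/m³
  sample X: σ_y = 377.0 MPa, ρ = 3925 kg/m³
  sample V: σ_y = 53.40 MPa, ρ = 2230 kg/m³
  sample C: M = 15.8×10⁻³
  sample B: M = 6.97×10⁻³
  sample X: M = 4.95×10⁻³
  sample S: M = 4.41×10⁻³
  sample V: M = 3.28×10⁻³
  sample Q: M = 2.98×10⁻³
  sample R: M = 1.47×10⁻³
Sample C has the largest M.

sample C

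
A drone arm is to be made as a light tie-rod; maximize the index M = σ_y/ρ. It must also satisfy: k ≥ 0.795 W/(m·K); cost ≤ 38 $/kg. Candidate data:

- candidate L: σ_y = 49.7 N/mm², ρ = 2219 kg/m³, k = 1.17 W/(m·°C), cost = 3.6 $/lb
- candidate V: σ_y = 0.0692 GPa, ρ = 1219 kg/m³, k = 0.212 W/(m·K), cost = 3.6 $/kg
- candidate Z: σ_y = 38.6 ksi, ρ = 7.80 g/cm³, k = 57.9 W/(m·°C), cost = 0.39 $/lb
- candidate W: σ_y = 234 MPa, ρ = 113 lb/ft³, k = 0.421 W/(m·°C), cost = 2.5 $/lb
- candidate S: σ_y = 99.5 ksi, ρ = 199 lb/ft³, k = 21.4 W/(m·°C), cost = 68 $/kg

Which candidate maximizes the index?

candidate Z

Screen on constraints: k ≥ 0.795 W/(m·K); cost ≤ 38 $/kg. Survivors: candidate L, candidate Z.
Normalizing units and computing the index:
  candidate L: σ_y = 49.70 MPa, ρ = 2219 kg/m³
  candidate Z: σ_y = 266.1 MPa, ρ = 7800 kg/m³
  candidate Z: M = 34.1 kN·m/kg
  candidate L: M = 22.4 kN·m/kg
Candidate Z has the largest M.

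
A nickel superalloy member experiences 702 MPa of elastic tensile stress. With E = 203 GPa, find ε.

ε = σ/E = 702 / 203000 = 3.46×10⁻³.

3.46×10⁻³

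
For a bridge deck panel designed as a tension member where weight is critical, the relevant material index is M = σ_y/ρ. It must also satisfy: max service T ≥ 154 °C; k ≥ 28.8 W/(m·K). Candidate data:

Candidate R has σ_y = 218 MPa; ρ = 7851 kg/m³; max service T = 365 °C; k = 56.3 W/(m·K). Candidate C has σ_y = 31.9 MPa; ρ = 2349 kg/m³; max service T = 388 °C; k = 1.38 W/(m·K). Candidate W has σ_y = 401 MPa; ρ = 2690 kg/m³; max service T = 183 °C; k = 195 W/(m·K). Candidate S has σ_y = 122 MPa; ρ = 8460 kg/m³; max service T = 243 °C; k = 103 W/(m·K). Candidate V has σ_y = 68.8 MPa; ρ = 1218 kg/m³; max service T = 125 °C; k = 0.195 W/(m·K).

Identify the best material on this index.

candidate W

Screen on constraints: max service T ≥ 154 °C; k ≥ 28.8 W/(m·K). Survivors: candidate R, candidate W, candidate S.
Per-candidate index values:
  candidate W: M = 149 kN·m/kg
  candidate R: M = 27.8 kN·m/kg
  candidate S: M = 14.4 kN·m/kg
Highest index: candidate W.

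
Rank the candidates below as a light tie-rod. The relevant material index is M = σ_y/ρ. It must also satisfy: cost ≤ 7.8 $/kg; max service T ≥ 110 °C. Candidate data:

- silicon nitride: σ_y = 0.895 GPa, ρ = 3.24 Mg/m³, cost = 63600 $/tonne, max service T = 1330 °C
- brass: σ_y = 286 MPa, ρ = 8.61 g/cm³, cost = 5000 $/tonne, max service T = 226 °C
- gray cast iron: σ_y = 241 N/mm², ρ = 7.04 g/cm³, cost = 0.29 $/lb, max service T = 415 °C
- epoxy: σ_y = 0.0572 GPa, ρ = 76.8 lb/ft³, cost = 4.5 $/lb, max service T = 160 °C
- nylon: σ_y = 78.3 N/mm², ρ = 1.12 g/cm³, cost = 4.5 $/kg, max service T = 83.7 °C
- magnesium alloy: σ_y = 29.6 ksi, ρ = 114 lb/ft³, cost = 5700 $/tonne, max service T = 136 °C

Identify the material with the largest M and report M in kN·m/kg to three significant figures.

magnesium alloy, M = 112 kN·m/kg

Screen on constraints: cost ≤ 7.8 $/kg; max service T ≥ 110 °C. Survivors: brass, gray cast iron, magnesium alloy.
After converting to SI:
  brass: σ_y = 286.0 MPa, ρ = 8610 kg/m³
  gray cast iron: σ_y = 241.0 MPa, ρ = 7040 kg/m³
  magnesium alloy: σ_y = 204.1 MPa, ρ = 1826 kg/m³
  magnesium alloy: M = 112 kN·m/kg
  gray cast iron: M = 34.2 kN·m/kg
  brass: M = 33.2 kN·m/kg
The maximum is for magnesium alloy.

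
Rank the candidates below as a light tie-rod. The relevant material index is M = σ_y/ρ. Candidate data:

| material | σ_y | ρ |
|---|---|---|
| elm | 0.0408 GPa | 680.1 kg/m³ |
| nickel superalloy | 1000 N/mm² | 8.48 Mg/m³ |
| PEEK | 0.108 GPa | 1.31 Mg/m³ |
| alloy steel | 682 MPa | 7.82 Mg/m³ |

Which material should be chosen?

nickel superalloy

In SI units:
  elm: σ_y = 40.80 MPa, ρ = 680.1 kg/m³
  nickel superalloy: σ_y = 1000 MPa, ρ = 8480 kg/m³
  PEEK: σ_y = 108.0 MPa, ρ = 1310 kg/m³
  alloy steel: σ_y = 682.0 MPa, ρ = 7820 kg/m³
  nickel superalloy: M = 118 kN·m/kg
  alloy steel: M = 87.2 kN·m/kg
  PEEK: M = 82.4 kN·m/kg
  elm: M = 60.0 kN·m/kg
Nickel superalloy has the largest M.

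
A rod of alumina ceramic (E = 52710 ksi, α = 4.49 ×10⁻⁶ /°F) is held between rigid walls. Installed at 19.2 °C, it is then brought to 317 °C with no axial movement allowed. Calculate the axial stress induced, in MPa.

875 MPa

E = 52710 ksi = 363.4 GPa.
α = 4.49×10⁻⁶/°F × 9/5 = 8.08×10⁻⁶/K.
ΔT = 297.8 K. Constrained thermal stress σ = E·α·ΔT = 363.4×10³ MPa × 8.08×10⁻⁶ × 297.8 = 875 MPa (compressive).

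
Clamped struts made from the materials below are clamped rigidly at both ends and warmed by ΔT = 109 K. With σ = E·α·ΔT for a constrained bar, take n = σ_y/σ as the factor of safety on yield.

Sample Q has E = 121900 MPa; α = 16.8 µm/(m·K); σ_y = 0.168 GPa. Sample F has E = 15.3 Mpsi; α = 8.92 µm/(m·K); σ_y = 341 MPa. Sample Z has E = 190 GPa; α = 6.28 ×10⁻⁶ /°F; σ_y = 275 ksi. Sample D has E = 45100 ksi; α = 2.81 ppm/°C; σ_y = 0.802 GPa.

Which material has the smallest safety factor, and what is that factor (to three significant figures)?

sample Q, n = 0.753

With everything in SI (GPa, ×10⁻⁶/K, MPa):
  sample Q: E = 121.9, α = 16.8, σ_y = 168.0 → σ = 223 MPa, n = 0.753
  sample F: E = 105.5, α = 8.92, σ_y = 341.0 → σ = 103 MPa, n = 3.32
  sample Z: E = 190.0, α = 11.3, σ_y = 1896 → σ = 234 MPa, n = 8.10
  sample D: E = 311.0, α = 2.81, σ_y = 802.0 → σ = 95.2 MPa, n = 8.42
The minimum is sample Q at n = 0.753.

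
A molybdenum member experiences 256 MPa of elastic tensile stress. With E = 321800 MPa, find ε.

7.96×10⁻⁴

E = 321800 MPa = 321.8 GPa = 321800 MPa.
ε = σ/E = 256 / 321800 = 7.96×10⁻⁴.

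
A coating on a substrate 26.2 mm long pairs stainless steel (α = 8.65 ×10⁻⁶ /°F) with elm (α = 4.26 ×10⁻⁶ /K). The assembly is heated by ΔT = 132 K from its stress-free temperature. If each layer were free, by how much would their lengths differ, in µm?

39.1 µm

stainless steel: α = 8.65×10⁻⁶/°F × 9/5 = 15.6×10⁻⁶/K.
Δα = |15.6 − 4.26|×10⁻⁶/K = 11.3×10⁻⁶/K.
ΔL_mismatch = Δα·L·ΔT = 11.3×10⁻⁶ × 26.2 mm × 132.0 K = 39.1 µm.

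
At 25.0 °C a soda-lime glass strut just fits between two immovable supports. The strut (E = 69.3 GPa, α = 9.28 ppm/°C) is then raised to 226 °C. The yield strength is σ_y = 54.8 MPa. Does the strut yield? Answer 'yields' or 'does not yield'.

yields

ΔT = 201.0 K. Constrained thermal stress σ = E·α·ΔT = 69.30×10³ MPa × 9.28×10⁻⁶ × 201.0 = 129 MPa (compressive).
Compare to σ_y = 54.8 MPa: σ ≥ σ_y, so it yields.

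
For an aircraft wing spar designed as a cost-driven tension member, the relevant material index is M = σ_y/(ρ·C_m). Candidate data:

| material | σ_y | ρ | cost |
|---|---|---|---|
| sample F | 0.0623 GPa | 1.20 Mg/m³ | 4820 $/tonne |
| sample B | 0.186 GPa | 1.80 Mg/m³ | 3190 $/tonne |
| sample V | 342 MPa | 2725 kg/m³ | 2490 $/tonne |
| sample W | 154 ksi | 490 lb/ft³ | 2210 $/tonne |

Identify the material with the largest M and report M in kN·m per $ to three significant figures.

sample W, M = 61.2 kN·m per $

After converting to SI:
  sample F: σ_y = 62.30 MPa, ρ = 1200 kg/m³, cost = 4.820 $/kg
  sample B: σ_y = 186.0 MPa, ρ = 1800 kg/m³, cost = 3.190 $/kg
  sample V: σ_y = 342.0 MPa, ρ = 2725 kg/m³, cost = 2.490 $/kg
  sample W: σ_y = 1062 MPa, ρ = 7849 kg/m³, cost = 2.210 $/kg
  sample W: M = 61.2 kN·m per $
  sample V: M = 50.4 kN·m per $
  sample B: M = 32.4 kN·m per $
  sample F: M = 10.8 kN·m per $
Highest index: sample W.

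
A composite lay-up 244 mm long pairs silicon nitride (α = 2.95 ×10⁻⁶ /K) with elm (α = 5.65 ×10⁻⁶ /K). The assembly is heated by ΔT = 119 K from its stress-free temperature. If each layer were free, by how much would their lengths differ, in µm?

Δα = |2.95 − 5.65|×10⁻⁶/K = 2.70×10⁻⁶/K.
ΔL_mismatch = Δα·L·ΔT = 2.70×10⁻⁶ × 244.0 mm × 119.0 K = 78.4 µm.

78.4 µm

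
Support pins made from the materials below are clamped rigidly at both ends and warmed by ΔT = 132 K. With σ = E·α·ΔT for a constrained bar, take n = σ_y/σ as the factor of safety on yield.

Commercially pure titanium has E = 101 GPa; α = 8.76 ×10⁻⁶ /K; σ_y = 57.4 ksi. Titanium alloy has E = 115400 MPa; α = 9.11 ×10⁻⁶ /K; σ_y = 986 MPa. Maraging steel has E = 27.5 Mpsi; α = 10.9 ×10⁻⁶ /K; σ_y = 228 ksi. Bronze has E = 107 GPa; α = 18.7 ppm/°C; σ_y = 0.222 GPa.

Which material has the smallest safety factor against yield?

bronze

With everything in SI (GPa, ×10⁻⁶/K, MPa):
  commercially pure titanium: E = 101.0, α = 8.76, σ_y = 395.8 → σ = 117 MPa, n = 3.39
  titanium alloy: E = 115.4, α = 9.11, σ_y = 986.0 → σ = 139 MPa, n = 7.11
  maraging steel: E = 189.6, α = 10.9, σ_y = 1572 → σ = 273 MPa, n = 5.76
  bronze: E = 107.0, α = 18.7, σ_y = 222.0 → σ = 264 MPa, n = 0.841
Smallest n: bronze with n = 0.841.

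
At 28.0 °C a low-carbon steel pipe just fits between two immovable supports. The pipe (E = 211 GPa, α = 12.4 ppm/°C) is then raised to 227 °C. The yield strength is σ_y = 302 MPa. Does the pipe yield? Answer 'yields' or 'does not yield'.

yields

ΔT = 199.0 K. Constrained thermal stress σ = E·α·ΔT = 211.0×10³ MPa × 12.4×10⁻⁶ × 199.0 = 521 MPa (compressive).
Compare to σ_y = 302 MPa: σ ≥ σ_y, so it yields.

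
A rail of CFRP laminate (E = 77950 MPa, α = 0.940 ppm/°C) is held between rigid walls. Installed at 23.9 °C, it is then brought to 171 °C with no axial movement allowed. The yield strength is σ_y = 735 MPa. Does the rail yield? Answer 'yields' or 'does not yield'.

E = 77950 MPa = 77.95 GPa.
ΔT = 147.1 K. Constrained thermal stress σ = E·α·ΔT = 77.95×10³ MPa × 0.940×10⁻⁶ × 147.1 = 10.8 MPa (compressive).
Compare to σ_y = 735 MPa: σ < σ_y, so it does not yield.

does not yield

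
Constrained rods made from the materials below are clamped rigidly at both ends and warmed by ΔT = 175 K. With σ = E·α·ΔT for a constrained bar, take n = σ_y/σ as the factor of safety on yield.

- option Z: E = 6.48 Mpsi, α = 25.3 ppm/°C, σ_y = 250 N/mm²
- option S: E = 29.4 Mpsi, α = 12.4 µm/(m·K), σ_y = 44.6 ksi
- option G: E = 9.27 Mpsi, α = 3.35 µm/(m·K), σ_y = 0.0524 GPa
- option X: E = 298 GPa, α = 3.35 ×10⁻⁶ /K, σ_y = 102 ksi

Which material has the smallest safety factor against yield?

option S

Converting E to GPa, α to ×10⁻⁶/K, σ_y to MPa, then σ and n for each:
  option Z: E = 44.68, α = 25.3, σ_y = 250.0 → σ = 198 MPa, n = 1.26
  option S: E = 202.7, α = 12.4, σ_y = 307.5 → σ = 440 MPa, n = 0.699
  option G: E = 63.91, α = 3.35, σ_y = 52.40 → σ = 37.5 MPa, n = 1.40
  option X: E = 298.0, α = 3.35, σ_y = 703.3 → σ = 175 MPa, n = 4.03
Option S has the lowest safety factor, n = 0.699.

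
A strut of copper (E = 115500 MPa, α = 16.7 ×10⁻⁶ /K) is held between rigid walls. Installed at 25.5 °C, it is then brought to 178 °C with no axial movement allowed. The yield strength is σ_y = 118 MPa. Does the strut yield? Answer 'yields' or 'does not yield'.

yields

E = 115500 MPa = 115.5 GPa.
ΔT = 152.5 K. Constrained thermal stress σ = E·α·ΔT = 115.5×10³ MPa × 16.7×10⁻⁶ × 152.5 = 294 MPa (compressive).
Compare to σ_y = 118 MPa: σ ≥ σ_y, so it yields.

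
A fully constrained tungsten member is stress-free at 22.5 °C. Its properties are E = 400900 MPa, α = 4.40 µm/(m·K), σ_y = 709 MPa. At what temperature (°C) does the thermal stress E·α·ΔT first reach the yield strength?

424 °C

E = 400900 MPa = 400.9 GPa.
E·α·ΔT = 709.0 MPa ⇒ ΔT = 709.0 / (400.9×10³ × 4.40×10⁻⁶) = 401.9 K.
T = 22.5 + 401.9 = 424.4 °C.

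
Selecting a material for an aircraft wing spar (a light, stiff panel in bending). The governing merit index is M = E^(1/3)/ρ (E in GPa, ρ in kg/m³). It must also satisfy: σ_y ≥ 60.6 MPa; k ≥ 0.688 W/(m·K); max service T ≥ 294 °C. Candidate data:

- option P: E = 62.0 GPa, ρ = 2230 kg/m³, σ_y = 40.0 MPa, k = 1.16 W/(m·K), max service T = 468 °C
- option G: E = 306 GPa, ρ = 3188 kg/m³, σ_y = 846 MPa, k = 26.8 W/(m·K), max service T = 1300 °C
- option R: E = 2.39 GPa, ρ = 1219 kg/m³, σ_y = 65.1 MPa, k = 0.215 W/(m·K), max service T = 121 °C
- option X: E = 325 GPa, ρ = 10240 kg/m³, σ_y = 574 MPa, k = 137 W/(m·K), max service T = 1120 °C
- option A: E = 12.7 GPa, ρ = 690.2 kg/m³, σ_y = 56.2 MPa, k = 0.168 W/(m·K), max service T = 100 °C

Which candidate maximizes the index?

Screen on constraints: σ_y ≥ 60.6 MPa; k ≥ 0.688 W/(m·K); max service T ≥ 294 °C. Survivors: option G, option X.
Evaluate M for each candidate:
  option G: M = 2.11×10⁻³
  option X: M = 0.671×10⁻³
Option G ranks first.

option G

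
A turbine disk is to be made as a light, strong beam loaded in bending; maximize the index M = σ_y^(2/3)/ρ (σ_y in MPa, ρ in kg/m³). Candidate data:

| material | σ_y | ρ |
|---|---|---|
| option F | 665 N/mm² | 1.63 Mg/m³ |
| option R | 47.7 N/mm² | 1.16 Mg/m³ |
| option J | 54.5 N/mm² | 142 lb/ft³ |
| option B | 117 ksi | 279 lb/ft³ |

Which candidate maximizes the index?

Normalizing units and computing the index:
  option F: σ_y = 665.0 MPa, ρ = 1630 kg/m³
  option R: σ_y = 47.70 MPa, ρ = 1160 kg/m³
  option J: σ_y = 54.50 MPa, ρ = 2275 kg/m³
  option B: σ_y = 806.7 MPa, ρ = 4469 kg/m³
  option F: M = 46.7×10⁻³
  option B: M = 19.4×10⁻³
  option R: M = 11.3×10⁻³
  option J: M = 6.32×10⁻³
Highest index: option F.

option F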